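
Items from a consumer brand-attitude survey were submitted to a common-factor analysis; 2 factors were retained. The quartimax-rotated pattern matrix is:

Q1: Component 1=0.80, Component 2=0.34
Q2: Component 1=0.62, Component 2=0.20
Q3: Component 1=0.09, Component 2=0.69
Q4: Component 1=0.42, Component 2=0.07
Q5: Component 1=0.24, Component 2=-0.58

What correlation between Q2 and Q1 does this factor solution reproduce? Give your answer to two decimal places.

r̂ = Σ λ_i·λ_j across factors = (0.62)(0.80) + (0.20)(0.34)
  = +0.4960 +0.0680 = 0.5640

0.56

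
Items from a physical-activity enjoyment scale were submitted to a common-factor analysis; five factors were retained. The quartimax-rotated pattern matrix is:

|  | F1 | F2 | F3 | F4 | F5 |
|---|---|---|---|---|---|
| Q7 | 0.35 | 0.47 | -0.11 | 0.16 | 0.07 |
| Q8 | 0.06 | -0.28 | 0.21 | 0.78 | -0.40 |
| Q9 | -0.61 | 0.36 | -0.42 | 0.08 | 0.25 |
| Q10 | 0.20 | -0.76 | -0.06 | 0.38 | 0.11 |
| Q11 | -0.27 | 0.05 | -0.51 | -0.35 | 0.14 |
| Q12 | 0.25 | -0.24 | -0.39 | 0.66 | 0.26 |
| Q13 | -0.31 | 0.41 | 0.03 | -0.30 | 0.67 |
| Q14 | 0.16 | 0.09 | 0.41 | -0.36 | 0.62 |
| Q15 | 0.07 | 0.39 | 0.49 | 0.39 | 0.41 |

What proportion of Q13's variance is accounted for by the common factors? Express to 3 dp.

0.804

h² = (-0.31)² + 0.41² + 0.03² + (-0.30)² + 0.67² = 0.0961 + 0.1681 + 0.0009 + 0.0900 + 0.4489 = 0.8040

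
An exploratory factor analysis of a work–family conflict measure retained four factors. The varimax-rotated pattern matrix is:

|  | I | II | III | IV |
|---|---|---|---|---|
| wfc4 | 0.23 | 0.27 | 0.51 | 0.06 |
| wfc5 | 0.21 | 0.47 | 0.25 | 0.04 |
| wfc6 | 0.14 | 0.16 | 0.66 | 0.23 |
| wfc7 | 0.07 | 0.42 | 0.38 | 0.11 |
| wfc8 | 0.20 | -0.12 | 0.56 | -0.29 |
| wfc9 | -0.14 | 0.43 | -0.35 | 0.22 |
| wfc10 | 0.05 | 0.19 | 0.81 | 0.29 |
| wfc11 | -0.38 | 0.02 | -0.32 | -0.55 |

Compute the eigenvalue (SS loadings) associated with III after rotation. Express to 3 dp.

SS loadings for III = 0.51² + 0.25² + 0.66² + 0.38² + 0.56² + (-0.35)² + 0.81² + (-0.32)² = 0.2601 + 0.0625 + 0.4356 + 0.1444 + 0.3136 + 0.1225 + 0.6561 + 0.1024 = 2.0972

2.097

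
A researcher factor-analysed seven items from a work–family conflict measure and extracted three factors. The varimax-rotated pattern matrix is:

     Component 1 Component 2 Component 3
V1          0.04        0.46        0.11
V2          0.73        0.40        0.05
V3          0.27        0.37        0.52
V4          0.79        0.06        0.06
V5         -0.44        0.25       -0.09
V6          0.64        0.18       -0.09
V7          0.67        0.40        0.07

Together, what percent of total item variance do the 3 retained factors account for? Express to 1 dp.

48.0%

Communalities: 0.2253, 0.6954, 0.4802, 0.6313, 0.2642, 0.4501, 0.6138; Σh² = 3.3603.
Total variance with 7 standardized items is 7, so the solution explains 3.3603/7 = 0.4800 = 48.00%.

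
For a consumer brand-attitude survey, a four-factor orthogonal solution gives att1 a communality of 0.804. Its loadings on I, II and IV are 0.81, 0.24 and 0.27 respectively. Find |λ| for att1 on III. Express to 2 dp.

0.13

Under orthogonal rotation h² = Σλ², so λ_III² = h² − (0.7866) = 0.804 − 0.7866 = 0.0174.
|λ| = √0.0174 = 0.1319.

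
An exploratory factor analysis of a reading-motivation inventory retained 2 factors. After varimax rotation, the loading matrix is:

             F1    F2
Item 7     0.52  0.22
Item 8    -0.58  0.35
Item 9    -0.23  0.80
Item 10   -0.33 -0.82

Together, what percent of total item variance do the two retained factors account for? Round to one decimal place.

Communalities: 0.3188, 0.4589, 0.6929, 0.7813; Σh² = 2.2519.
Total variance with 4 standardized items is 4, so the solution explains 2.2519/4 = 0.5630 = 56.30%.

56.3%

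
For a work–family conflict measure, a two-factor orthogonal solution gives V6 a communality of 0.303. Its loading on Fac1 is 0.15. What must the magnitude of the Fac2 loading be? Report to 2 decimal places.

0.53

Under orthogonal rotation h² = Σλ², so λ_Fac2² = h² − (0.0225) = 0.303 − 0.0225 = 0.2805.
|λ| = √0.2805 = 0.5296.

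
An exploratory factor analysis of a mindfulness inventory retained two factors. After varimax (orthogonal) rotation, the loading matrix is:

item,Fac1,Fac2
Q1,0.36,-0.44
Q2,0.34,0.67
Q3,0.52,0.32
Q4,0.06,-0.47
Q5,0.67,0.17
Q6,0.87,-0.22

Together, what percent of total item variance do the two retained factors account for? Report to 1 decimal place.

Communalities: 0.3232, 0.5645, 0.3728, 0.2245, 0.4778, 0.8053; Σh² = 2.7681.
Total variance with 6 standardized items is 6, so the solution explains 2.7681/6 = 0.4613 = 46.13%.

46.1%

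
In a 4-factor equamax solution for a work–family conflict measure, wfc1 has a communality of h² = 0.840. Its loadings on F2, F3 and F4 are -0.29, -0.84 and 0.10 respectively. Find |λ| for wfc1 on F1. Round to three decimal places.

0.201

Under orthogonal rotation h² = Σλ², so λ_F1² = h² − (0.7997) = 0.840 − 0.7997 = 0.0403.
|λ| = √0.0403 = 0.2007.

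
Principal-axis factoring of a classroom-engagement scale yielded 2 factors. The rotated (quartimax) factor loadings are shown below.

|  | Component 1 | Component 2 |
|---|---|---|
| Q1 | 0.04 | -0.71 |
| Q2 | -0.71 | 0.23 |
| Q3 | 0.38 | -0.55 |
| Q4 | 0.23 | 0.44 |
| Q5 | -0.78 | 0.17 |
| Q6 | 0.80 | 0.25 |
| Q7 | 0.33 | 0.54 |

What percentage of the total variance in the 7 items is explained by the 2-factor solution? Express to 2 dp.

49.95%

SS loadings by factor: 2.0603, 1.4361; total = 3.4964.
Total variance with 7 standardized items is 7, so the solution explains 3.4964/7 = 0.4995 = 49.95%.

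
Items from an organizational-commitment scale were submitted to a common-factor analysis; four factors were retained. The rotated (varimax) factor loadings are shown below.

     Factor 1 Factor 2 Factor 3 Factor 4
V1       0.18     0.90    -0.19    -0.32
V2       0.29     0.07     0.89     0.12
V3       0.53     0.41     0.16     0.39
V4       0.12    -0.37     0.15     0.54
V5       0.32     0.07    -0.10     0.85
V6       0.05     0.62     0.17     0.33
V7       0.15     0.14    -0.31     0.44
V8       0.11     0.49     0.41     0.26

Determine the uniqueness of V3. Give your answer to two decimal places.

0.37

h² = 0.53² + 0.41² + 0.16² + 0.39² = 0.2809 + 0.1681 + 0.0256 + 0.1521 = 0.6267
Uniqueness u² = 1 − h² = 1 − 0.6267 = 0.3733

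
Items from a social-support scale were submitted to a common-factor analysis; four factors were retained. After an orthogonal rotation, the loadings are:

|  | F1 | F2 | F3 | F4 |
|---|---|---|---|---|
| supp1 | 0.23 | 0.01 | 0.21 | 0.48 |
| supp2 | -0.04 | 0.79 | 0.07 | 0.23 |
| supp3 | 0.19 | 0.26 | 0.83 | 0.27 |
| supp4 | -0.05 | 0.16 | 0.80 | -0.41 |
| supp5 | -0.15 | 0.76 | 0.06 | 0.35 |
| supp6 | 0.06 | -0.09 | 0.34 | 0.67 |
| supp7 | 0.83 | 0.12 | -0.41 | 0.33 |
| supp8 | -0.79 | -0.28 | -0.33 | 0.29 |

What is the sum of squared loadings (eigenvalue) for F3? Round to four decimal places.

SS loadings for F3 = 0.21² + 0.07² + 0.83² + 0.80² + 0.06² + 0.34² + (-0.41)² + (-0.33)² = 0.0441 + 0.0049 + 0.6889 + 0.6400 + 0.0036 + 0.1156 + 0.1681 + 0.1089 = 1.7741

1.7741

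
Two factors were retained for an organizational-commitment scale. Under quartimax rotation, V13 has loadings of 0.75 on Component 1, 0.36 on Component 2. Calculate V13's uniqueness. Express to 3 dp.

h² = 0.75² + 0.36² = 0.5625 + 0.1296 = 0.6921
Uniqueness u² = 1 − h² = 1 − 0.6921 = 0.3079

0.308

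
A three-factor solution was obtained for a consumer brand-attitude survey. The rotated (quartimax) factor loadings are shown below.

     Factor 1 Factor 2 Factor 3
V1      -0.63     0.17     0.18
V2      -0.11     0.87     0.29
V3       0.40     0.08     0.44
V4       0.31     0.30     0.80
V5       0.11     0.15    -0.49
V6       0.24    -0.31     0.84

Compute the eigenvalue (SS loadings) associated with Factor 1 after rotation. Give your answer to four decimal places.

SS loadings for Factor 1 = (-0.63)² + (-0.11)² + 0.40² + 0.31² + 0.11² + 0.24² = 0.3969 + 0.0121 + 0.1600 + 0.0961 + 0.0121 + 0.0576 = 0.7348

0.7348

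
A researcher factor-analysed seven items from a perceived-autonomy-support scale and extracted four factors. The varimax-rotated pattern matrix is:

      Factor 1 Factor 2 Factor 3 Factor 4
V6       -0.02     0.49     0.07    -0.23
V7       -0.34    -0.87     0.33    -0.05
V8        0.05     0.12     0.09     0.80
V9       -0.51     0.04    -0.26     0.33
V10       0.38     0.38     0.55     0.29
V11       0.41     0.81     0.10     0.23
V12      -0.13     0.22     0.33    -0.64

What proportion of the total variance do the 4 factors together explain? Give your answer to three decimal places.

Communalities: 0.2983, 0.9839, 0.6650, 0.4382, 0.6754, 0.8871, 0.5838; Σh² = 4.5317.
Total variance with 7 standardized items is 7, so the solution explains 4.5317/7 = 0.6474.

0.647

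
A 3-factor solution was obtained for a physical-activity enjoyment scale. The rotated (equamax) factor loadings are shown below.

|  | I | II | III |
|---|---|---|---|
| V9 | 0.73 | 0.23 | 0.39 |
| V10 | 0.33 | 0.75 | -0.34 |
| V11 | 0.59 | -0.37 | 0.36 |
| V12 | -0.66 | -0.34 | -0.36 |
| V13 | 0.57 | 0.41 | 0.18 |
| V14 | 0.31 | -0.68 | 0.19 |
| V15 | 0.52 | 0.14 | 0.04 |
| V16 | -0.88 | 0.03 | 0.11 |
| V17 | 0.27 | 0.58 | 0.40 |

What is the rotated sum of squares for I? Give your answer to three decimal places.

SS loadings for I = 0.73² + 0.33² + 0.59² + (-0.66)² + 0.57² + 0.31² + 0.52² + (-0.88)² + 0.27² = 0.5329 + 0.1089 + 0.3481 + 0.4356 + 0.3249 + 0.0961 + 0.2704 + 0.7744 + 0.0729 = 2.9642

2.964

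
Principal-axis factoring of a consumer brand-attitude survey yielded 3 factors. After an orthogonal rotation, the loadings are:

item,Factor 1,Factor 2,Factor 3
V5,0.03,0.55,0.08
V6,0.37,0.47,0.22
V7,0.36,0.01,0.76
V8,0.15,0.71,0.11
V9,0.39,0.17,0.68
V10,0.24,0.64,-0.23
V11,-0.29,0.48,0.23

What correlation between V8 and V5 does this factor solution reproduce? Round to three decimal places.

r̂ = Σ λ_i·λ_j across factors = (0.15)(0.03) + (0.71)(0.55) + (0.11)(0.08)
  = +0.0045 +0.3905 +0.0088 = 0.4038

0.404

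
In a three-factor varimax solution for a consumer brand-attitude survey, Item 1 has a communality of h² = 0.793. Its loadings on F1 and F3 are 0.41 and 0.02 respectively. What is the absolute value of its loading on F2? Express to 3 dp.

Under orthogonal rotation h² = Σλ², so λ_F2² = h² − (0.1685) = 0.793 − 0.1685 = 0.6245.
|λ| = √0.6245 = 0.7903.

0.790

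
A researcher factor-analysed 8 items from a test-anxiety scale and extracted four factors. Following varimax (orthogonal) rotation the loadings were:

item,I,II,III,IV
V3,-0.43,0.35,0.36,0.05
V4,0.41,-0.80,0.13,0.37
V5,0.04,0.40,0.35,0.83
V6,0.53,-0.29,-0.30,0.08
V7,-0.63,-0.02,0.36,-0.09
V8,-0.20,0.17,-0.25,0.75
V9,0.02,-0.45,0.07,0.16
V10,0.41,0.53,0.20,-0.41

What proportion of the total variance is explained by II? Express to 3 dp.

0.190

SS loadings for II = 0.35² + (-0.80)² + 0.40² + (-0.29)² + (-0.02)² + 0.17² + (-0.45)² + 0.53² = 1.5193
Proportion of variance = 1.5193 / 8 = 0.1899.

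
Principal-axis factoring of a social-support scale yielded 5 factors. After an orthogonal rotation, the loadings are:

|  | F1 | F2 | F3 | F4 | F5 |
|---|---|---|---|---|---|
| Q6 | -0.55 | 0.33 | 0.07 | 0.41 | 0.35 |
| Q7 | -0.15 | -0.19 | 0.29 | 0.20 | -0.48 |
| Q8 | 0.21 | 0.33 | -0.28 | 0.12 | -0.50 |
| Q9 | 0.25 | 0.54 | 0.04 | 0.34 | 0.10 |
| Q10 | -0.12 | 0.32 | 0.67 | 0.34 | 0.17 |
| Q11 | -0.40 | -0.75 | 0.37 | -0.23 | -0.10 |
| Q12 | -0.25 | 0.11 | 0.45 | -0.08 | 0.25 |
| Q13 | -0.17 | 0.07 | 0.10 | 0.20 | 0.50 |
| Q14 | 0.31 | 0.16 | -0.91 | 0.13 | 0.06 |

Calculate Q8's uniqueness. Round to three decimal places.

0.504

h² = 0.21² + 0.33² + (-0.28)² + 0.12² + (-0.50)² = 0.0441 + 0.1089 + 0.0784 + 0.0144 + 0.2500 = 0.4958
Uniqueness u² = 1 − h² = 1 − 0.4958 = 0.5042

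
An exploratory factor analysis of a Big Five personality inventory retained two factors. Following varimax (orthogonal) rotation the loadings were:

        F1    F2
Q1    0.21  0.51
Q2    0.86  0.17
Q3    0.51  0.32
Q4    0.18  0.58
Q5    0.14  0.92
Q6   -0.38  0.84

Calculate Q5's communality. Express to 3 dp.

0.866

h² = 0.14² + 0.92² = 0.0196 + 0.8464 = 0.8660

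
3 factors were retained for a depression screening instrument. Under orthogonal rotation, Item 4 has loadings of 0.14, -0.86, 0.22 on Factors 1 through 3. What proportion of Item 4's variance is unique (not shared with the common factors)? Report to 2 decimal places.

h² = 0.14² + (-0.86)² + 0.22² = 0.0196 + 0.7396 + 0.0484 = 0.8076
Uniqueness u² = 1 − h² = 1 − 0.8076 = 0.1924

0.19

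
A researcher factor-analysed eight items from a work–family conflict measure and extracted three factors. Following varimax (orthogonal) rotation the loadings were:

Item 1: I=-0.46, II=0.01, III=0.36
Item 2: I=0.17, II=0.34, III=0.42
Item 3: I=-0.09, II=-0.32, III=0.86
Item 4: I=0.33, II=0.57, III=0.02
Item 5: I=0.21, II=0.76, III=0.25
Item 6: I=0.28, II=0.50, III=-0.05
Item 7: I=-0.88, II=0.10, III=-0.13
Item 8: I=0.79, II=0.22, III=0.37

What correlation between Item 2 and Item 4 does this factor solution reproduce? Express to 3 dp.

0.258

r̂ = Σ λ_i·λ_j across factors = (0.17)(0.33) + (0.34)(0.57) + (0.42)(0.02)
  = +0.0561 +0.1938 +0.0084 = 0.2583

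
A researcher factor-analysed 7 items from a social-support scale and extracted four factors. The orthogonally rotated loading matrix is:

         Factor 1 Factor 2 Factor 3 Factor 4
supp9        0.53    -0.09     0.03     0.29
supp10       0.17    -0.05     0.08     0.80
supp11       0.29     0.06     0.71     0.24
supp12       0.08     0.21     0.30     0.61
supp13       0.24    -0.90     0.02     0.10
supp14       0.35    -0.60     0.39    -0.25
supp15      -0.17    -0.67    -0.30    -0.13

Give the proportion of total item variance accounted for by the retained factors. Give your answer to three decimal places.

SS loadings by factor: 0.6093, 1.6772, 0.8439, 1.2432; total = 4.3736.
Total variance with 7 standardized items is 7, so the solution explains 4.3736/7 = 0.6248.

0.625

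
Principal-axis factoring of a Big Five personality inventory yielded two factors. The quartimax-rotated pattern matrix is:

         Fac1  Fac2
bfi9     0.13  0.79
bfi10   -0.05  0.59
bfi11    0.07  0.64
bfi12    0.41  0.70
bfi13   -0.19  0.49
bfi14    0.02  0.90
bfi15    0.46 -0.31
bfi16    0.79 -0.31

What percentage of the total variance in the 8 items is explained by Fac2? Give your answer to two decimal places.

SS loadings for Fac2 = 0.79² + 0.59² + 0.64² + 0.70² + 0.49² + 0.90² + (-0.31)² + (-0.31)² = 3.1141
With 8 standardized items, total variance = 8. Proportion = 3.1141/8 = 0.3893 → 38.93%.

38.93%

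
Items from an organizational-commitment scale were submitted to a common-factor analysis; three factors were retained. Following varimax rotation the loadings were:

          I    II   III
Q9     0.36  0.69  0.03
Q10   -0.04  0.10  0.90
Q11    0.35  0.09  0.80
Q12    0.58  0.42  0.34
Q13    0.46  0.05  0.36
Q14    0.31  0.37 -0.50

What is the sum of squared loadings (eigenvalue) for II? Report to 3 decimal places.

0.810

SS loadings for II = 0.69² + 0.10² + 0.09² + 0.42² + 0.05² + 0.37² = 0.4761 + 0.0100 + 0.0081 + 0.1764 + 0.0025 + 0.1369 = 0.8100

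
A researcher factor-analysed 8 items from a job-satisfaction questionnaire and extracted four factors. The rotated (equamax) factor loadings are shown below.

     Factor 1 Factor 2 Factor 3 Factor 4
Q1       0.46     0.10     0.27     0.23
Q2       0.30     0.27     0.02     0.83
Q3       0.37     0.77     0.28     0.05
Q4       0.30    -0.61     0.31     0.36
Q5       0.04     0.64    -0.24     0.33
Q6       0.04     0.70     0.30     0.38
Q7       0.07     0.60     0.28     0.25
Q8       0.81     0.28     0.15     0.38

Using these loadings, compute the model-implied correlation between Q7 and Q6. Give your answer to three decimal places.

0.602

r̂ = Σ λ_i·λ_j across factors = (0.07)(0.04) + (0.60)(0.70) + (0.28)(0.30) + (0.25)(0.38)
  = +0.0028 +0.4200 +0.0840 +0.0950 = 0.6018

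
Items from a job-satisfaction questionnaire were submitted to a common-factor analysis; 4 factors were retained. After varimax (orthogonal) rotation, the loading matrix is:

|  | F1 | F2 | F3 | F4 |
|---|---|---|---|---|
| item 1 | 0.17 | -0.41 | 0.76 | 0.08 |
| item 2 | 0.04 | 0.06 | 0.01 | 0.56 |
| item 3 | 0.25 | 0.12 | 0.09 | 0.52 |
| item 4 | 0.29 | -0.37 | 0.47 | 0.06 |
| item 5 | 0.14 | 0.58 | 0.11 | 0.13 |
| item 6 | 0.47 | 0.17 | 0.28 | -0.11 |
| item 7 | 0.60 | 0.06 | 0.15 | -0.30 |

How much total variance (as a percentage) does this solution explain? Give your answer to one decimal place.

SS loadings by factor: 0.7776, 0.6919, 0.9197, 0.7130; total = 3.1022.
Total variance with 7 standardized items is 7, so the solution explains 3.1022/7 = 0.4432 = 44.32%.

44.3%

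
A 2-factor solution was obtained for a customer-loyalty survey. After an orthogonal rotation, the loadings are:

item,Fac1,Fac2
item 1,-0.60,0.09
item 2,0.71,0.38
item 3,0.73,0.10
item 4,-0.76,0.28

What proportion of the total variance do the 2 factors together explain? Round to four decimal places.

SS loadings by factor: 1.9746, 0.2409; total = 2.2155.
Total variance with 4 standardized items is 4, so the solution explains 2.2155/4 = 0.5539.

0.5539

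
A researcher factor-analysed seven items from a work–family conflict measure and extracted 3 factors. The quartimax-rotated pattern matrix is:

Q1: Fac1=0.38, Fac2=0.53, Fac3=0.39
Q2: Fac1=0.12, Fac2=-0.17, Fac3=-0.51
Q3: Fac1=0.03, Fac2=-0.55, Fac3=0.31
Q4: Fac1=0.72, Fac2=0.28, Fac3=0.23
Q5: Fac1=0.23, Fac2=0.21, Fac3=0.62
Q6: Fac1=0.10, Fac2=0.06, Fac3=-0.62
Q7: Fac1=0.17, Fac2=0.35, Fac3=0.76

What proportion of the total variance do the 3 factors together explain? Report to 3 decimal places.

0.505

SS loadings by factor: 0.7699, 0.8609, 1.9076; total = 3.5384.
Total variance with 7 standardized items is 7, so the solution explains 3.5384/7 = 0.5055.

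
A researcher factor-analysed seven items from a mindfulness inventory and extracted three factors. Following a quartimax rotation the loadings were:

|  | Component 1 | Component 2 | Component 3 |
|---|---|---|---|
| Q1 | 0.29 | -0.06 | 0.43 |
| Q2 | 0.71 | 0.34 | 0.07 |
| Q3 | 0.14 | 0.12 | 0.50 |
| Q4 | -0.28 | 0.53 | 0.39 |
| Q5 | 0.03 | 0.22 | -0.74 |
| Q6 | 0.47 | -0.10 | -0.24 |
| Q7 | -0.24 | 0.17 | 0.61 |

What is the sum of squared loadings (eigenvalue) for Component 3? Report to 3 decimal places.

SS loadings for Component 3 = 0.43² + 0.07² + 0.50² + 0.39² + (-0.74)² + (-0.24)² + 0.61² = 0.1849 + 0.0049 + 0.2500 + 0.1521 + 0.5476 + 0.0576 + 0.3721 = 1.5692

1.569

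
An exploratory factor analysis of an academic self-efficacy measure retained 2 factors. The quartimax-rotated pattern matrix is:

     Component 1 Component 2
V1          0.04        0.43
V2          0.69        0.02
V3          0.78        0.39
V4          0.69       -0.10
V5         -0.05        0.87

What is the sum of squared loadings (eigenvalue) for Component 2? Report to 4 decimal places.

SS loadings for Component 2 = 0.43² + 0.02² + 0.39² + (-0.10)² + 0.87² = 0.1849 + 0.0004 + 0.1521 + 0.0100 + 0.7569 = 1.1043

1.1043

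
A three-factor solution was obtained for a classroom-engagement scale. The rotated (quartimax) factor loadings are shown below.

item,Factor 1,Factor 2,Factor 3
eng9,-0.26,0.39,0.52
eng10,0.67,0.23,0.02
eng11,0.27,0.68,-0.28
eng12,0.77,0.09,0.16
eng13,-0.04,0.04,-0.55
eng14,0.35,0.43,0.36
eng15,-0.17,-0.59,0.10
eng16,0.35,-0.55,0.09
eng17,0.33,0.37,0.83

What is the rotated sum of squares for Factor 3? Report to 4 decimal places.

SS loadings for Factor 3 = 0.52² + 0.02² + (-0.28)² + 0.16² + (-0.55)² + 0.36² + 0.10² + 0.09² + 0.83² = 0.2704 + 0.0004 + 0.0784 + 0.0256 + 0.3025 + 0.1296 + 0.0100 + 0.0081 + 0.6889 = 1.5139

1.5139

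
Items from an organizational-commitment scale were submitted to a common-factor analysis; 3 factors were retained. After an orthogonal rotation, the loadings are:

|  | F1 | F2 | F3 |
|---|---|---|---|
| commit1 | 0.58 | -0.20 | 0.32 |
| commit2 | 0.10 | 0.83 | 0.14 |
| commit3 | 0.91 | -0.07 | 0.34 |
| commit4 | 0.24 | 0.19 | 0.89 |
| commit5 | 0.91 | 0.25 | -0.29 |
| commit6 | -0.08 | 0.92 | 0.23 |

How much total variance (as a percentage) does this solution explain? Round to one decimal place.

Communalities: 0.4788, 0.7185, 0.9486, 0.8858, 0.9747, 0.9057; Σh² = 4.9121.
Total variance with 6 standardized items is 6, so the solution explains 4.9121/6 = 0.8187 = 81.87%.

81.9%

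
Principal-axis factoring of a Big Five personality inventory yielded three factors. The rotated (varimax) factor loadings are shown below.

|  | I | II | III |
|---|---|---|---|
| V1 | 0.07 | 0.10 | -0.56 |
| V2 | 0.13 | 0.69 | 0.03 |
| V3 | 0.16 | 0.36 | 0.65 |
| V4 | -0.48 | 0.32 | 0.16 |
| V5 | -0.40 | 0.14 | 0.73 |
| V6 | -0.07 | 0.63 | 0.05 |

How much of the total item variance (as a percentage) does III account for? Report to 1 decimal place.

21.6%

SS loadings for III = (-0.56)² + 0.03² + 0.65² + 0.16² + 0.73² + 0.05² = 1.2980
With 6 standardized items, total variance = 6. Proportion = 1.2980/6 = 0.2163 → 21.63%.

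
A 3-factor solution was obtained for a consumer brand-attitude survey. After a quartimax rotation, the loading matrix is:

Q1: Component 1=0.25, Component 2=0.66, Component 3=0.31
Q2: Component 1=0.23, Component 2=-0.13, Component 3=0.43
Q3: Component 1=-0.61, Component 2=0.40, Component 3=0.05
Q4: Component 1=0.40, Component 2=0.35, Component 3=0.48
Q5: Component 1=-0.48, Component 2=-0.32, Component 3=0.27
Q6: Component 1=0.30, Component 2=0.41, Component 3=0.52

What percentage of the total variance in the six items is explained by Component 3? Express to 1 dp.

14.3%

SS loadings for Component 3 = 0.31² + 0.43² + 0.05² + 0.48² + 0.27² + 0.52² = 0.8572
With 6 standardized items, total variance = 6. Proportion = 0.8572/6 = 0.1429 → 14.29%.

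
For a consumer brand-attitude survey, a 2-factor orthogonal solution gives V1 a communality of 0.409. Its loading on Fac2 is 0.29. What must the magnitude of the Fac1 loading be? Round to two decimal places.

Under orthogonal rotation h² = Σλ², so λ_Fac1² = h² − (0.0841) = 0.409 − 0.0841 = 0.3249.
|λ| = √0.3249 = 0.5700.

0.57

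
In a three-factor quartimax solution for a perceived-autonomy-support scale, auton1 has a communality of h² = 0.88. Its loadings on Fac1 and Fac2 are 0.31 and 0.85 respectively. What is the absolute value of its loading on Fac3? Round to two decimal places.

0.25

Under orthogonal rotation h² = Σλ², so λ_Fac3² = h² − (0.8186) = 0.88 − 0.8186 = 0.0614.
|λ| = √0.0614 = 0.2478.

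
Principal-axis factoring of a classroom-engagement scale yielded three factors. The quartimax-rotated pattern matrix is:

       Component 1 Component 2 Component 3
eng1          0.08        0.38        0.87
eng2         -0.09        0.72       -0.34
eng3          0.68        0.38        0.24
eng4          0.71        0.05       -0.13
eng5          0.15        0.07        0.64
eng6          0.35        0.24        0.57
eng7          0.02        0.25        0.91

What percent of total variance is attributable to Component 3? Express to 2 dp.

35.85%

SS loadings for Component 3 = 0.87² + (-0.34)² + 0.24² + (-0.13)² + 0.64² + 0.57² + 0.91² = 2.5096
With 7 standardized items, total variance = 7. Proportion = 2.5096/7 = 0.3585 → 35.85%.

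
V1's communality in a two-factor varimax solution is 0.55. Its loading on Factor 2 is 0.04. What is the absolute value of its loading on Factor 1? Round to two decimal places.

Under orthogonal rotation h² = Σλ², so λ_Factor 1² = h² − (0.0016) = 0.55 − 0.0016 = 0.5484.
|λ| = √0.5484 = 0.7405.

0.74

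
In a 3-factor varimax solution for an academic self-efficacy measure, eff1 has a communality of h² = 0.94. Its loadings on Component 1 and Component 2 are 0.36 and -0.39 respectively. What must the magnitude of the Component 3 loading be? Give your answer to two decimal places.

Under orthogonal rotation h² = Σλ², so λ_Component 3² = h² − (0.2817) = 0.94 − 0.2817 = 0.6583.
|λ| = √0.6583 = 0.8114.

0.81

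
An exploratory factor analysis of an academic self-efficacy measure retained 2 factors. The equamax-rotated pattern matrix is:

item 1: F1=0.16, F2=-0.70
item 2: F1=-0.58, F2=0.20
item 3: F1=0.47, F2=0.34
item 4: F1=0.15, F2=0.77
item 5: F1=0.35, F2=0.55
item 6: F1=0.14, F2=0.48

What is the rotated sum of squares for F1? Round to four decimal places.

0.7475

SS loadings for F1 = 0.16² + (-0.58)² + 0.47² + 0.15² + 0.35² + 0.14² = 0.0256 + 0.3364 + 0.2209 + 0.0225 + 0.1225 + 0.0196 = 0.7475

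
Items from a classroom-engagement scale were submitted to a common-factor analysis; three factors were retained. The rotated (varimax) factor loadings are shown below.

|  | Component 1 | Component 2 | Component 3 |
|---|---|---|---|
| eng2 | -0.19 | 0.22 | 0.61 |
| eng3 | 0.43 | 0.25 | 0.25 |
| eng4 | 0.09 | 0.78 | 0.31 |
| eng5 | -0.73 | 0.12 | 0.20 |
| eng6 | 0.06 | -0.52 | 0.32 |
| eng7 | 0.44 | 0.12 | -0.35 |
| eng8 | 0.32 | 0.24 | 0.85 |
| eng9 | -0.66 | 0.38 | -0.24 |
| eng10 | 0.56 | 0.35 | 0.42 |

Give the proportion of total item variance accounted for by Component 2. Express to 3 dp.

SS loadings for Component 2 = 0.22² + 0.25² + 0.78² + 0.12² + (-0.52)² + 0.12² + 0.24² + 0.38² + 0.35² = 1.3430
Proportion of variance = 1.3430 / 9 = 0.1492.

0.149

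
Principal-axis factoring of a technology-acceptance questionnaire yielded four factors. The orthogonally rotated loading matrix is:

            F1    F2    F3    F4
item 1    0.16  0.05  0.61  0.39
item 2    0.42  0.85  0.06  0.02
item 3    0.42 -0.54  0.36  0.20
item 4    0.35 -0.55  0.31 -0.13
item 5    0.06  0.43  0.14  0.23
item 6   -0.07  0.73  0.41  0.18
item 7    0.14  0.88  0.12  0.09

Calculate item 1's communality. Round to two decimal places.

h² = 0.16² + 0.05² + 0.61² + 0.39² = 0.0256 + 0.0025 + 0.3721 + 0.1521 = 0.5523

0.55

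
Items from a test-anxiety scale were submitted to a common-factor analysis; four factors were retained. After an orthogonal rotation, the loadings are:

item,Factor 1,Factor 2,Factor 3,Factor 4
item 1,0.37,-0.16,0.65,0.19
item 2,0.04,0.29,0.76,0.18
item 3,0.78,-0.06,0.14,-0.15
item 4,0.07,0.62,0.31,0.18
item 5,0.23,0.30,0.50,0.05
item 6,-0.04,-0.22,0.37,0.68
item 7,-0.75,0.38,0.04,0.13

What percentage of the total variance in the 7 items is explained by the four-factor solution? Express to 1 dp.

SS loadings by factor: 1.3688, 0.7805, 1.5043, 0.6052; total = 4.2588.
Total variance with 7 standardized items is 7, so the solution explains 4.2588/7 = 0.6084 = 60.84%.

60.8%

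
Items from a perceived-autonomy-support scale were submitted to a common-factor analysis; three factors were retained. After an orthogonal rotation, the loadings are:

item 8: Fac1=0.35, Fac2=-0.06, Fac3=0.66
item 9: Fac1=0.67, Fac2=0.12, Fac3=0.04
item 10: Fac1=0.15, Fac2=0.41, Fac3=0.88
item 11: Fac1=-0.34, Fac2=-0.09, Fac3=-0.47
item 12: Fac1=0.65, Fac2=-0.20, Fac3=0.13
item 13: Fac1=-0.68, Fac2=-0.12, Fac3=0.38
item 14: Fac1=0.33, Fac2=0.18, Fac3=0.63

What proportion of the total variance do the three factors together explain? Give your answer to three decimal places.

0.568

Communalities: 0.5617, 0.4649, 0.9650, 0.3446, 0.4794, 0.6212, 0.5382; Σh² = 3.9750.
Total variance with 7 standardized items is 7, so the solution explains 3.9750/7 = 0.5679.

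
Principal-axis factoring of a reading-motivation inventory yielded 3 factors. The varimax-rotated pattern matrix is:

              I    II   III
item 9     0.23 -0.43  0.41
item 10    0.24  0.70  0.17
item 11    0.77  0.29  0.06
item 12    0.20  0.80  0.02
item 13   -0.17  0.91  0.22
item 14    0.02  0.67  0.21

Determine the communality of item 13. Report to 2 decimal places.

0.91

h² = (-0.17)² + 0.91² + 0.22² = 0.0289 + 0.8281 + 0.0484 = 0.9054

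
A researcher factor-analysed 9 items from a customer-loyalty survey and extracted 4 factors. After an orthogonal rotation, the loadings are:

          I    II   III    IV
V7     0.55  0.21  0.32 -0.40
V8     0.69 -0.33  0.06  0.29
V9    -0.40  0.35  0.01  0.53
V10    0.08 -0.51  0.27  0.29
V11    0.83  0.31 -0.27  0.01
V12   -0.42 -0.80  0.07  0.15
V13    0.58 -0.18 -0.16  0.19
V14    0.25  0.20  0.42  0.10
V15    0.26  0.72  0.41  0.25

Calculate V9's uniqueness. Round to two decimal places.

0.44

h² = (-0.40)² + 0.35² + 0.01² + 0.53² = 0.1600 + 0.1225 + 0.0001 + 0.2809 = 0.5635
Uniqueness u² = 1 − h² = 1 − 0.5635 = 0.4365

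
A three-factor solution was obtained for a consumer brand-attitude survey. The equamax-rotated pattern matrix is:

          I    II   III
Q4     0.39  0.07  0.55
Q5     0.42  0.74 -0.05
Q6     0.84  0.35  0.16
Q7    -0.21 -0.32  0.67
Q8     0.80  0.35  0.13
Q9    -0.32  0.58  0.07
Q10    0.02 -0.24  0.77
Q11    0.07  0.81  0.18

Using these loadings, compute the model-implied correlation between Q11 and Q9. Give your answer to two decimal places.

0.46

r̂ = Σ λ_i·λ_j across factors = (0.07)(-0.32) + (0.81)(0.58) + (0.18)(0.07)
  = -0.0224 +0.4698 +0.0126 = 0.4600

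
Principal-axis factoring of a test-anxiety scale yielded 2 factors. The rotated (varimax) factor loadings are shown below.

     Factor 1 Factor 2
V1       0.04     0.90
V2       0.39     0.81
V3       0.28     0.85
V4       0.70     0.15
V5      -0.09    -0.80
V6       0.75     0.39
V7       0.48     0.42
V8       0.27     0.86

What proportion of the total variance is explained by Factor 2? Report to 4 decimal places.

SS loadings for Factor 2 = 0.90² + 0.81² + 0.85² + 0.15² + (-0.80)² + 0.39² + 0.42² + 0.86² = 3.9192
Proportion of variance = 3.9192 / 8 = 0.4899.

0.4899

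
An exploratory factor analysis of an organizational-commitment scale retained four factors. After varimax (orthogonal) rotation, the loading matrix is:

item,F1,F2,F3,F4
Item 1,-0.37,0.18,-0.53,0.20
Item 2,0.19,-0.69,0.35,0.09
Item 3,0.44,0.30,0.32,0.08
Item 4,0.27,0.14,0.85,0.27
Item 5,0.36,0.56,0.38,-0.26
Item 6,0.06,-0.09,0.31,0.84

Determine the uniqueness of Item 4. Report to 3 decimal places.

0.112

h² = 0.27² + 0.14² + 0.85² + 0.27² = 0.0729 + 0.0196 + 0.7225 + 0.0729 = 0.8879
Uniqueness u² = 1 − h² = 1 − 0.8879 = 0.1121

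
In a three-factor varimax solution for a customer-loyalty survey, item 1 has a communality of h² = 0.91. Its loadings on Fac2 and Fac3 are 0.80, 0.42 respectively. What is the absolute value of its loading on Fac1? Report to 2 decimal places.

0.31

Under orthogonal rotation h² = Σλ², so λ_Fac1² = h² − (0.8164) = 0.91 − 0.8164 = 0.0936.
|λ| = √0.0936 = 0.3059.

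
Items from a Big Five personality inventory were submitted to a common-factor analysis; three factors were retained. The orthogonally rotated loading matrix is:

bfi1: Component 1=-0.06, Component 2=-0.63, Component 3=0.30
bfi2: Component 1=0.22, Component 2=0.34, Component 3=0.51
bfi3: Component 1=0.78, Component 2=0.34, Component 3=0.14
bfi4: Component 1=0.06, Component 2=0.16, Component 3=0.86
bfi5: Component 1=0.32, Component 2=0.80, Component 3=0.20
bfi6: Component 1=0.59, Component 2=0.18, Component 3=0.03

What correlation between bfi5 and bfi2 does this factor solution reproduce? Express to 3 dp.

r̂ = Σ λ_i·λ_j across factors = (0.32)(0.22) + (0.80)(0.34) + (0.20)(0.51)
  = +0.0704 +0.2720 +0.1020 = 0.4444

0.444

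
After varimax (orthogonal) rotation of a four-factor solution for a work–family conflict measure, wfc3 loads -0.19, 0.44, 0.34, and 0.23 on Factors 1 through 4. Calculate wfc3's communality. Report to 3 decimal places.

h² = (-0.19)² + 0.44² + 0.34² + 0.23² = 0.0361 + 0.1936 + 0.1156 + 0.0529 = 0.3982

0.398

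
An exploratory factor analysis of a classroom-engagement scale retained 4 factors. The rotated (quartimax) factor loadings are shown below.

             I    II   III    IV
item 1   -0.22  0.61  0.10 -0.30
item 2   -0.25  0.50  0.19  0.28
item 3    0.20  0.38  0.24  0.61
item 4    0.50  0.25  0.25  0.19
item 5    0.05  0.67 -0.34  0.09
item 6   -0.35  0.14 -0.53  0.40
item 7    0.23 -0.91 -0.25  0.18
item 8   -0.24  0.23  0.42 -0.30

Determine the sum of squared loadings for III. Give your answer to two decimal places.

0.80

SS loadings for III = 0.10² + 0.19² + 0.24² + 0.25² + (-0.34)² + (-0.53)² + (-0.25)² + 0.42² = 0.0100 + 0.0361 + 0.0576 + 0.0625 + 0.1156 + 0.2809 + 0.0625 + 0.1764 = 0.8016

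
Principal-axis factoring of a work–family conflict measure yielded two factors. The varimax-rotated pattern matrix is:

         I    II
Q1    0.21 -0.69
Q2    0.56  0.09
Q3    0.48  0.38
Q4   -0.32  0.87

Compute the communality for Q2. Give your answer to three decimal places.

0.322

h² = 0.56² + 0.09² = 0.3136 + 0.0081 = 0.3217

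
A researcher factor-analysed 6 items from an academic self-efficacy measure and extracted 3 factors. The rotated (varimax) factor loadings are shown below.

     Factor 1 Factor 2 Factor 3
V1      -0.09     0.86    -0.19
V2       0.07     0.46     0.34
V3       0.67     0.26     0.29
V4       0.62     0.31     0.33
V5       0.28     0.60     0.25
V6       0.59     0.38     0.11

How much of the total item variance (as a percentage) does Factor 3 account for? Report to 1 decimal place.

7.0%

SS loadings for Factor 3 = (-0.19)² + 0.34² + 0.29² + 0.33² + 0.25² + 0.11² = 0.4193
With 6 standardized items, total variance = 6. Proportion = 0.4193/6 = 0.0699 → 6.99%.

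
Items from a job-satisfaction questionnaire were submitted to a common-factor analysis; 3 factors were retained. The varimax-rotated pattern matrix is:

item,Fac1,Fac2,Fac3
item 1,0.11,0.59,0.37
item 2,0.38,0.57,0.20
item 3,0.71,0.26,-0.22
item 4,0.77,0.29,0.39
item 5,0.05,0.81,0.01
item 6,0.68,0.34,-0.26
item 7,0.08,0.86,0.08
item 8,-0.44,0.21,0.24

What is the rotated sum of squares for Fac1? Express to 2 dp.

1.92

SS loadings for Fac1 = 0.11² + 0.38² + 0.71² + 0.77² + 0.05² + 0.68² + 0.08² + (-0.44)² = 0.0121 + 0.1444 + 0.5041 + 0.5929 + 0.0025 + 0.4624 + 0.0064 + 0.1936 = 1.9184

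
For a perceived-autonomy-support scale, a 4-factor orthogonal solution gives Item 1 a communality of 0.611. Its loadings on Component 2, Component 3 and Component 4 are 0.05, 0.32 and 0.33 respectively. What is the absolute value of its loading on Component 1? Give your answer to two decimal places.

0.63

Under orthogonal rotation h² = Σλ², so λ_Component 1² = h² − (0.2138) = 0.611 − 0.2138 = 0.3972.
|λ| = √0.3972 = 0.6302.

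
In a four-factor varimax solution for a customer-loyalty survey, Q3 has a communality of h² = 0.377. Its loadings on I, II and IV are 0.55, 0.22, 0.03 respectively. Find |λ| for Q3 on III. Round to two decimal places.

0.16

Under orthogonal rotation h² = Σλ², so λ_III² = h² − (0.3518) = 0.377 − 0.3518 = 0.0252.
|λ| = √0.0252 = 0.1587.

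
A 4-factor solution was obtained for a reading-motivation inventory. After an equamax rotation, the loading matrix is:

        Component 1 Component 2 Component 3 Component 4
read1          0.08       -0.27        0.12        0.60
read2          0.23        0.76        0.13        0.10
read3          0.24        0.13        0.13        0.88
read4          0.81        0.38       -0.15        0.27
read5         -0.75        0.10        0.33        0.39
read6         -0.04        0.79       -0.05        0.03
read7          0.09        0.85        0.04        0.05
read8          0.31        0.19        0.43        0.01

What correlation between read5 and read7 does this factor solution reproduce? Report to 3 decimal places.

0.050

r̂ = Σ λ_i·λ_j across factors = (-0.75)(0.09) + (0.10)(0.85) + (0.33)(0.04) + (0.39)(0.05)
  = -0.0675 +0.0850 +0.0132 +0.0195 = 0.0502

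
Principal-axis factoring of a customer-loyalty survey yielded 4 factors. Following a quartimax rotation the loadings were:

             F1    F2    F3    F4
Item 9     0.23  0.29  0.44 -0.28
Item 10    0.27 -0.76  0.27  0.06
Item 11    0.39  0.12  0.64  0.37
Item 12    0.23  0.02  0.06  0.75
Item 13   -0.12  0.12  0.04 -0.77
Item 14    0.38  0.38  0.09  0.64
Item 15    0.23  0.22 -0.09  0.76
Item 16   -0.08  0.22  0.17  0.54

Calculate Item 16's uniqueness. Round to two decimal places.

h² = (-0.08)² + 0.22² + 0.17² + 0.54² = 0.0064 + 0.0484 + 0.0289 + 0.2916 = 0.3753
Uniqueness u² = 1 − h² = 1 − 0.3753 = 0.6247

0.62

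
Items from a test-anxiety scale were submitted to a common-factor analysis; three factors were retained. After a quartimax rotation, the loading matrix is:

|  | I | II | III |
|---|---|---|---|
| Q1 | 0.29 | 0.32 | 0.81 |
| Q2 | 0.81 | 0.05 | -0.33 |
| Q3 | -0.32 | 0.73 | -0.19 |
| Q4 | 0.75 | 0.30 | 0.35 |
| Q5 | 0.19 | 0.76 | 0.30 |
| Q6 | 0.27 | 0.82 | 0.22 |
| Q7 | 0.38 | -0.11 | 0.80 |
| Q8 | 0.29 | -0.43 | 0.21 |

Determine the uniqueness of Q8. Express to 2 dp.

0.69

h² = 0.29² + (-0.43)² + 0.21² = 0.0841 + 0.1849 + 0.0441 = 0.3131
Uniqueness u² = 1 − h² = 1 − 0.3131 = 0.6869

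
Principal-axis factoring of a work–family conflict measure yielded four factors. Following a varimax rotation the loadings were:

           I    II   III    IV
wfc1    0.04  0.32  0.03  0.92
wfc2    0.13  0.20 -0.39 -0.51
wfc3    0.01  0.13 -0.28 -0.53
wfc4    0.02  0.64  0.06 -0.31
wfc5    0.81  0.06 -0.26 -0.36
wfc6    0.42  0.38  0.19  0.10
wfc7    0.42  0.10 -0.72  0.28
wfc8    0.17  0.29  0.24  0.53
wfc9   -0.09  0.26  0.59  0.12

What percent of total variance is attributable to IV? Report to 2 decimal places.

SS loadings for IV = 0.92² + (-0.51)² + (-0.53)² + (-0.31)² + (-0.36)² + 0.10² + 0.28² + 0.53² + 0.12² = 1.9968
With 9 standardized items, total variance = 9. Proportion = 1.9968/9 = 0.2219 → 22.19%.

22.19%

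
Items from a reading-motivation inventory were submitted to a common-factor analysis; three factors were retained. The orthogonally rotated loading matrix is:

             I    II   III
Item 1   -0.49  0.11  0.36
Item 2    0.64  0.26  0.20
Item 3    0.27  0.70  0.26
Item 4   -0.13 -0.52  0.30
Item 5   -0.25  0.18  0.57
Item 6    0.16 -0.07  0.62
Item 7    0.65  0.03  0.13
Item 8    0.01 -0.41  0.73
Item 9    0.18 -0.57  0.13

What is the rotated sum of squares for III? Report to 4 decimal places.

1.6032

SS loadings for III = 0.36² + 0.20² + 0.26² + 0.30² + 0.57² + 0.62² + 0.13² + 0.73² + 0.13² = 0.1296 + 0.0400 + 0.0676 + 0.0900 + 0.3249 + 0.3844 + 0.0169 + 0.5329 + 0.0169 = 1.6032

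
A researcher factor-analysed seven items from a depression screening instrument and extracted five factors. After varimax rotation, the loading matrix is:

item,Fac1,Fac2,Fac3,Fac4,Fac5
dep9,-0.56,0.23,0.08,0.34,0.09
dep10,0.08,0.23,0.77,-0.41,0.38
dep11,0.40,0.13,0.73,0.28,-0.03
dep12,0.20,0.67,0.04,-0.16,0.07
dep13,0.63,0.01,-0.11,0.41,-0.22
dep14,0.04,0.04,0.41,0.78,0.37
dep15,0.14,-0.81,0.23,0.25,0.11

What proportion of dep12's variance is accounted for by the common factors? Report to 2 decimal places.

0.52

h² = 0.20² + 0.67² + 0.04² + (-0.16)² + 0.07² = 0.0400 + 0.4489 + 0.0016 + 0.0256 + 0.0049 = 0.5210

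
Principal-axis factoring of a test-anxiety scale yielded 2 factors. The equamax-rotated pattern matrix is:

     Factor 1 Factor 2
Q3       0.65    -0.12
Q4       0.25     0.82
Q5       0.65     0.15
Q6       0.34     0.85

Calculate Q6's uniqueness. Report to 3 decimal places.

0.162

h² = 0.34² + 0.85² = 0.1156 + 0.7225 = 0.8381
Uniqueness u² = 1 − h² = 1 − 0.8381 = 0.1619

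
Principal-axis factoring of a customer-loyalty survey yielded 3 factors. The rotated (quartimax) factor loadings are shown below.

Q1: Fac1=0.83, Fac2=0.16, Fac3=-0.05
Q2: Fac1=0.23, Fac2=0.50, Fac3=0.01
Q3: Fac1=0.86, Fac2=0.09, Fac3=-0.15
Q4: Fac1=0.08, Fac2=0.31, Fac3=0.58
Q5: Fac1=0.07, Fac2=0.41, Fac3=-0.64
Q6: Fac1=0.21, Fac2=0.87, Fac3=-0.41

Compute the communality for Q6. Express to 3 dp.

0.969

h² = 0.21² + 0.87² + (-0.41)² = 0.0441 + 0.7569 + 0.1681 = 0.9691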